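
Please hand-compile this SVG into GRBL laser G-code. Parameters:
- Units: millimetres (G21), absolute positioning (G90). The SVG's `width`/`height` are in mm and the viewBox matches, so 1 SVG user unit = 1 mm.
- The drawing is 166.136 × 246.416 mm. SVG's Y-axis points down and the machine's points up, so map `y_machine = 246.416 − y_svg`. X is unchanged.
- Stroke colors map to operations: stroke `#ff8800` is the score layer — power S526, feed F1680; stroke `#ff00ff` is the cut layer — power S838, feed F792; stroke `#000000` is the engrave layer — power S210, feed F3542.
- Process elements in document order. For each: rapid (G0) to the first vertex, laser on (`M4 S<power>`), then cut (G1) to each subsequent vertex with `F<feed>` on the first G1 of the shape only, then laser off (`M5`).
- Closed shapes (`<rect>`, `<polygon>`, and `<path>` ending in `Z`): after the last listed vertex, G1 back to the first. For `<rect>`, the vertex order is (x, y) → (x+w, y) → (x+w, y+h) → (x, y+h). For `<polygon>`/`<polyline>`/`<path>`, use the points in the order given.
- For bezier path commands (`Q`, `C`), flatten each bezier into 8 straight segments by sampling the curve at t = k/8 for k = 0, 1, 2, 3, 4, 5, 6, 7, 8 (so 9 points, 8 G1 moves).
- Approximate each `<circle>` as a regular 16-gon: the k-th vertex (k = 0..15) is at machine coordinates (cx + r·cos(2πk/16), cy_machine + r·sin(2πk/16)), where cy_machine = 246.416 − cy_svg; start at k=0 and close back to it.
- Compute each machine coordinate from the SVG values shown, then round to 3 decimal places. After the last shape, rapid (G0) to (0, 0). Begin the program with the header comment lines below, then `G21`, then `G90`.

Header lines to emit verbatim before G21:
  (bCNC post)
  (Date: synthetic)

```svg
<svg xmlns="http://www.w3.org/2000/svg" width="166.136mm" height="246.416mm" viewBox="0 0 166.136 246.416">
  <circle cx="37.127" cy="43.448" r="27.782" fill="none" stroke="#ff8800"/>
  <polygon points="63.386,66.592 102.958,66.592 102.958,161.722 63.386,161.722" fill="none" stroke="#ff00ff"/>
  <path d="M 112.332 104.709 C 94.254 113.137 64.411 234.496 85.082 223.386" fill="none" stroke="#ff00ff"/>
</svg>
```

1 u = 1 mm; y_m = 246.416 − y.

[1] `<circle>` circle, #ff8800→score S526 F1680: (64.909,202.968) → (62.794,213.600) → (56.772,222.613) → (47.759,228.635) → (37.127,230.750) → (26.495,228.635) → (17.482,222.613) → (11.460,213.600) → (9.345,202.968) → (11.460,192.336) → (17.482,183.323) → (26.495,177.301) → (37.127,175.186) → (47.759,177.301) → (56.772,183.323) → (62.794,192.336) → (64.909,202.968) (closed)

[2] `<polygon>` rectangle, #ff00ff→cut S838 F792: (63.386,179.824) → (102.958,179.824) → (102.958,84.694) → (63.386,84.694) → (63.386,179.824) (closed)

[3] `<path>` cubic bezier, #ff00ff→cut S838 F792: (112.332,141.707) → (105.123,133.732) → (97.541,118.046) → (90.315,97.524) → (84.176,75.042) → (79.853,53.476) → (78.077,35.701) → (79.577,24.594) → (85.082,23.030)

(bCNC post)
(Date: synthetic)
G21
G90
G0 X64.909 Y202.968
M4 S526
G1 X62.794 Y213.600 F1680
G1 X56.772 Y222.613
G1 X47.759 Y228.635
G1 X37.127 Y230.750
G1 X26.495 Y228.635
G1 X17.482 Y222.613
G1 X11.460 Y213.600
G1 X9.345 Y202.968
G1 X11.460 Y192.336
G1 X17.482 Y183.323
G1 X26.495 Y177.301
G1 X37.127 Y175.186
G1 X47.759 Y177.301
G1 X56.772 Y183.323
G1 X62.794 Y192.336
G1 X64.909 Y202.968
M5
G0 X63.386 Y179.824
M4 S838
G1 X102.958 Y179.824 F792
G1 X102.958 Y84.694
G1 X63.386 Y84.694
G1 X63.386 Y179.824
M5
G0 X112.332 Y141.707
M4 S838
G1 X105.123 Y133.732 F792
G1 X97.541 Y118.046
G1 X90.315 Y97.524
G1 X84.176 Y75.042
G1 X79.853 Y53.476
G1 X78.077 Y35.701
G1 X79.577 Y24.594
G1 X85.082 Y23.030
M5
G0 X0.000 Y0.000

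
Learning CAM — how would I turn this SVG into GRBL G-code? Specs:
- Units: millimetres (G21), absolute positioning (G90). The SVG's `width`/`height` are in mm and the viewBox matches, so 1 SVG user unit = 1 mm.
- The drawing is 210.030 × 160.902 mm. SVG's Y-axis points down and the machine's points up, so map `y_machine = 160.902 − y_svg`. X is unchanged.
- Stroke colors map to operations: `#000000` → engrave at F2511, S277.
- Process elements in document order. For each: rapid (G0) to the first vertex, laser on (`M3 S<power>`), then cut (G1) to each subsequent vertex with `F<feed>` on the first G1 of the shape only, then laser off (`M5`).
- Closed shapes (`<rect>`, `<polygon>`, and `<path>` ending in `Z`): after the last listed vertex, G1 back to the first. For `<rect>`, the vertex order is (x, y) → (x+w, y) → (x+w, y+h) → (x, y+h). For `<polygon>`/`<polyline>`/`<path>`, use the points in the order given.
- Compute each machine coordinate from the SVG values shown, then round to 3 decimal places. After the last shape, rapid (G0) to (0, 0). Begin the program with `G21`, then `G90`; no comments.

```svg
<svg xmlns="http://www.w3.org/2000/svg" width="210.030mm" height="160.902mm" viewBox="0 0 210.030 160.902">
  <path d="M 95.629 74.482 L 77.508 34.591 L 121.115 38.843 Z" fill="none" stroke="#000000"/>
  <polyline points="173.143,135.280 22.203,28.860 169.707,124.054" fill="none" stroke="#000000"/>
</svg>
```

viewBox `0 0 210.030 160.902` with mm width/height → 1 unit = 1 mm. Flip: y_m = 160.902 − y_svg.

**Shape 1** — `<path>` regular polygon, stroke `#000000` → engrave (S277, F2511). Machine vertices: (95.629,86.420) → (77.508,126.311) → (121.115,122.059) → (95.629,86.420). Closed: final G1 returns to the first vertex.

**Shape 2** — `<polyline>` open polyline, stroke `#000000` → engrave (S277, F2511). Machine vertices: (173.143,25.622) → (22.203,132.042) → (169.707,36.848). Open path.

G21
G90
G0 X95.629 Y86.420
M3 S277
G1 X77.508 Y126.311 F2511
G1 X121.115 Y122.059
G1 X95.629 Y86.420
M5
G0 X173.143 Y25.622
M3 S277
G1 X22.203 Y132.042 F2511
G1 X169.707 Y36.848
M5
G0 X0.000 Y0.000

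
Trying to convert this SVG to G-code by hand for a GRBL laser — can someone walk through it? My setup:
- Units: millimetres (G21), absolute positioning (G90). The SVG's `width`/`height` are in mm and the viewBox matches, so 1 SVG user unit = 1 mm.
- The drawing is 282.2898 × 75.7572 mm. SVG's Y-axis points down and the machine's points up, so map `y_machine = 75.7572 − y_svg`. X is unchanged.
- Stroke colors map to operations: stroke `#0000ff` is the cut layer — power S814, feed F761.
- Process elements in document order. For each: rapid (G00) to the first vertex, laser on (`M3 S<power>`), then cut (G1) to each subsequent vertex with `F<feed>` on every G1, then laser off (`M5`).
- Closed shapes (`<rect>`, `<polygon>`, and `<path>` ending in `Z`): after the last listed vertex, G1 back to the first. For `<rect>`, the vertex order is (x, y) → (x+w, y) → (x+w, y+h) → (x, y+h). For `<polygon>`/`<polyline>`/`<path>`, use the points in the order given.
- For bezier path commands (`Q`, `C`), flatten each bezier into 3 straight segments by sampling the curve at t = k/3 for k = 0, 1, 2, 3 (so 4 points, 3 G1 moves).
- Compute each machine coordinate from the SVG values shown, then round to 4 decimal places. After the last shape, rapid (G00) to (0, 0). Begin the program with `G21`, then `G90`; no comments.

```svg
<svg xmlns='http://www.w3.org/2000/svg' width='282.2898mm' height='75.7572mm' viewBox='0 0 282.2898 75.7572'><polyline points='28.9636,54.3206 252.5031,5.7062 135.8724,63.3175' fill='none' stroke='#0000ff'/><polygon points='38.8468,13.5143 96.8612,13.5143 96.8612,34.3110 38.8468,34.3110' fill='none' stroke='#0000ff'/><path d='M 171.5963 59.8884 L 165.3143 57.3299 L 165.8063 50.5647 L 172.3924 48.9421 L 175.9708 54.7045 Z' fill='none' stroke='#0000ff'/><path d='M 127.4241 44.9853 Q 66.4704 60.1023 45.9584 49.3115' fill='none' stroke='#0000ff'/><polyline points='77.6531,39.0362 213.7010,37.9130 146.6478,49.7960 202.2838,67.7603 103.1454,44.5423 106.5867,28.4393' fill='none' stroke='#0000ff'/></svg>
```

G21
G90
G00 X28.9636 Y21.4366
M3 S814
G1 X252.5031 Y70.0510 F761
G1 X135.8724 Y12.4397 F761
M5
G00 X38.8468 Y62.2429
M3 S814
G1 X96.8612 Y62.2429 F761
G1 X96.8612 Y41.4462 F761
G1 X38.8468 Y41.4462 F761
G1 X38.8468 Y62.2429 F761
M5
G00 X171.5963 Y15.8688
M3 S814
G1 X165.3143 Y18.4273 F761
G1 X165.8063 Y25.1925 F761
G1 X172.3924 Y26.8151 F761
G1 X175.9708 Y21.0527 F761
G1 X171.5963 Y15.8688 F761
M5
G00 X127.4241 Y30.7719
M3 S814
G1 X91.2818 Y23.5725 F761
G1 X64.1266 Y22.1305 F761
G1 X45.9584 Y26.4457 F761
M5
G00 X77.6531 Y36.7210
M3 S814
G1 X213.7010 Y37.8442 F761
G1 X146.6478 Y25.9612 F761
G1 X202.2838 Y7.9969 F761
G1 X103.1454 Y31.2149 F761
G1 X106.5867 Y47.3179 F761
M5
G00 X0.0000 Y0.0000

viewBox `0 0 282.2898 75.7572` with mm width/height → 1 unit = 1 mm. Flip: y_m = 75.7572 − y_svg.

**Shape 1** — `<polyline>` open polyline, stroke `#0000ff` → cut (S814, F761). Machine vertices: (28.9636,21.4366) → (252.5031,70.0510) → (135.8724,12.4397). Open path.

**Shape 2** — `<polygon>` rectangle, stroke `#0000ff` → cut (S814, F761). Machine vertices: (38.8468,62.2429) → (96.8612,62.2429) → (96.8612,41.4462) → (38.8468,41.4462) → (38.8468,62.2429). Closed: final G1 returns to the first vertex.

**Shape 3** — `<path>` regular polygon, stroke `#0000ff` → cut (S814, F761). Machine vertices: (171.5963,15.8688) → (165.3143,18.4273) → (165.8063,25.1925) → (172.3924,26.8151) → (175.9708,21.0527) → (171.5963,15.8688). Closed: final G1 returns to the first vertex.

**Shape 4** — `<path>` quadratic bezier, stroke `#0000ff` → cut (S814, F761). Control points (SVG): P0=(127.4241,44.9853), P1=(66.4704,60.1023), P2=(45.9584,49.3115); sampled at t=k/3. Machine vertices: (127.4241,30.7719) → (91.2818,23.5725) → (64.1266,22.1305) → (45.9584,26.4457). Open path.

**Shape 5** — `<polyline>` open polyline, stroke `#0000ff` → cut (S814, F761). Machine vertices: (77.6531,36.7210) → (213.7010,37.8442) → (146.6478,25.9612) → (202.2838,7.9969) → (103.1454,31.2149) → (106.5867,47.3179). Open path.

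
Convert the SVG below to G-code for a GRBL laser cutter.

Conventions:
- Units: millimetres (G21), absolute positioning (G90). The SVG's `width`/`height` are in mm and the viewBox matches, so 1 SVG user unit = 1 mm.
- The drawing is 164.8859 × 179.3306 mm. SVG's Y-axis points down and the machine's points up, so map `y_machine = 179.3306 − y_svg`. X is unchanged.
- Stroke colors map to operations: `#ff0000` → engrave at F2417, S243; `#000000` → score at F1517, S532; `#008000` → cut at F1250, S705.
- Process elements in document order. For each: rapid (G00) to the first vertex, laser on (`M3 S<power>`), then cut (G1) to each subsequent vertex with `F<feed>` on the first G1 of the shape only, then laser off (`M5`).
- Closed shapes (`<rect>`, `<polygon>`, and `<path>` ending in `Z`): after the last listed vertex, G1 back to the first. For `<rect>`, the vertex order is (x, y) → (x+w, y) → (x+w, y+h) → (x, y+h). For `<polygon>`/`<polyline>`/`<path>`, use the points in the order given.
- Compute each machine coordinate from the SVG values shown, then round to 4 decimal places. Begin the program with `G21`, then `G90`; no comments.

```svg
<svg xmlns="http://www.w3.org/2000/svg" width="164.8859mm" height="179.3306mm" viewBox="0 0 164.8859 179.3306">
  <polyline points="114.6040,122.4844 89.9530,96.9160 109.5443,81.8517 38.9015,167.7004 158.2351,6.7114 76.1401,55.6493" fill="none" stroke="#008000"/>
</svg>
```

1 u = 1 mm; y_m = 179.3306 − y.

[1] `<polyline>` open polyline, #008000→cut S705 F1250: (114.6040,56.8462) → (89.9530,82.4146) → (109.5443,97.4789) → (38.9015,11.6302) → (158.2351,172.6192) → (76.1401,123.6813)

G21
G90
G00 X114.6040 Y56.8462
M3 S705
G1 X89.9530 Y82.4146 F1250
G1 X109.5443 Y97.4789
G1 X38.9015 Y11.6302
G1 X158.2351 Y172.6192
G1 X76.1401 Y123.6813
M5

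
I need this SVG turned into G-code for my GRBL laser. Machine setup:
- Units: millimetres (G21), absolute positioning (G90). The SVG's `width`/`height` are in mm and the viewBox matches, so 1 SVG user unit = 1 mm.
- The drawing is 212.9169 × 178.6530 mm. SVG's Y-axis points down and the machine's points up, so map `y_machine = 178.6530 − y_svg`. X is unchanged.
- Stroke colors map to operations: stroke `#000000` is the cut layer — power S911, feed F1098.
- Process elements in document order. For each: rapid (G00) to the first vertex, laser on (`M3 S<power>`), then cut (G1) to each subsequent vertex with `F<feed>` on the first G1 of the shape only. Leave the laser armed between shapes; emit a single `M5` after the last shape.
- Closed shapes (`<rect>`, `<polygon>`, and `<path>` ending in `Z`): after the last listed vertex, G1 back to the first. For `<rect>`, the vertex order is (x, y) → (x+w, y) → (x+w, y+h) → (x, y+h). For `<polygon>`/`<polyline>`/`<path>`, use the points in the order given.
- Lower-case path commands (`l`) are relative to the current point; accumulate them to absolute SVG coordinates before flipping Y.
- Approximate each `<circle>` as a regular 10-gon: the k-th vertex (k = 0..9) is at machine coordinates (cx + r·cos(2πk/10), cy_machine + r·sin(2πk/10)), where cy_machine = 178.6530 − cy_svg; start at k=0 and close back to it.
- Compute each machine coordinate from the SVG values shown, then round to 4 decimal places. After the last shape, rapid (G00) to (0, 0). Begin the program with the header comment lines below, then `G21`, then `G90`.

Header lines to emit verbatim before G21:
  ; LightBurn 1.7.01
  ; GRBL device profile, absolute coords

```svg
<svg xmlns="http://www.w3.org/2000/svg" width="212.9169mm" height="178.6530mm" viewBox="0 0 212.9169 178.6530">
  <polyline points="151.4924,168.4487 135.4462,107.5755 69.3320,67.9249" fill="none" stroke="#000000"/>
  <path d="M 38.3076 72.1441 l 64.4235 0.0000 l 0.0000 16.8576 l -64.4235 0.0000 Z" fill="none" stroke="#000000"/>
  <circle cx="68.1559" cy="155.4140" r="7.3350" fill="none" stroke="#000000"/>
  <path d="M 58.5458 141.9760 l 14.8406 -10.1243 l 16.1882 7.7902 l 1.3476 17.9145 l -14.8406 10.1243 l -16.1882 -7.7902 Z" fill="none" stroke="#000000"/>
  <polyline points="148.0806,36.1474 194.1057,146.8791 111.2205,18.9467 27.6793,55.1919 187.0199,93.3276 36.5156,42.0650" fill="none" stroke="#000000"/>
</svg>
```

viewBox `0 0 212.9169 178.6530` with mm width/height → 1 unit = 1 mm. Flip: y_m = 178.6530 − y_svg.

**Shape 1** — `<polyline>` open polyline, stroke `#000000` → cut (S911, F1098). Machine vertices: (151.4924,10.2043) → (135.4462,71.0775) → (69.3320,110.7281). Open path.

**Shape 2** — `<path>` rectangle, stroke `#000000` → cut (S911, F1098). Machine vertices: (38.3076,106.5089) → (102.7311,106.5089) → (102.7311,89.6513) → (38.3076,89.6513) → (38.3076,106.5089). Closed: final G1 returns to the first vertex.

**Shape 3** — `<circle>` circle, stroke `#000000` → cut (S911, F1098). Machine vertices: (75.4909,23.2390) → (74.0900,27.5504) → (70.4225,30.2150) → (65.8893,30.2150) → (62.2218,27.5504) → (60.8209,23.2390) → (62.2218,18.9276) → (65.8893,16.2630) → (70.4225,16.2630) → (74.0900,18.9276) → (75.4909,23.2390). Closed: final G1 returns to the first vertex.

**Shape 4** — `<path>` regular polygon, stroke `#000000` → cut (S911, F1098). Machine vertices: (58.5458,36.6770) → (73.3864,46.8013) → (89.5746,39.0111) → (90.9222,21.0966) → (76.0816,10.9723) → (59.8934,18.7625) → (58.5458,36.6770). Closed: final G1 returns to the first vertex.

**Shape 5** — `<polyline>` open polyline, stroke `#000000` → cut (S911, F1098). Machine vertices: (148.0806,142.5056) → (194.1057,31.7739) → (111.2205,159.7063) → (27.6793,123.4611) → (187.0199,85.3254) → (36.5156,136.5880). Open path.

; LightBurn 1.7.01
; GRBL device profile, absolute coords
G21
G90
G00 X151.4924 Y10.2043
M3 S911
G1 X135.4462 Y71.0775 F1098
G1 X69.3320 Y110.7281
G00 X38.3076 Y106.5089
M3 S911
G1 X102.7311 Y106.5089 F1098
G1 X102.7311 Y89.6513
G1 X38.3076 Y89.6513
G1 X38.3076 Y106.5089
G00 X75.4909 Y23.2390
M3 S911
G1 X74.0900 Y27.5504 F1098
G1 X70.4225 Y30.2150
G1 X65.8893 Y30.2150
G1 X62.2218 Y27.5504
G1 X60.8209 Y23.2390
G1 X62.2218 Y18.9276
G1 X65.8893 Y16.2630
G1 X70.4225 Y16.2630
G1 X74.0900 Y18.9276
G1 X75.4909 Y23.2390
G00 X58.5458 Y36.6770
M3 S911
G1 X73.3864 Y46.8013 F1098
G1 X89.5746 Y39.0111
G1 X90.9222 Y21.0966
G1 X76.0816 Y10.9723
G1 X59.8934 Y18.7625
G1 X58.5458 Y36.6770
G00 X148.0806 Y142.5056
M3 S911
G1 X194.1057 Y31.7739 F1098
G1 X111.2205 Y159.7063
G1 X27.6793 Y123.4611
G1 X187.0199 Y85.3254
G1 X36.5156 Y136.5880
M5
G00 X0.0000 Y0.0000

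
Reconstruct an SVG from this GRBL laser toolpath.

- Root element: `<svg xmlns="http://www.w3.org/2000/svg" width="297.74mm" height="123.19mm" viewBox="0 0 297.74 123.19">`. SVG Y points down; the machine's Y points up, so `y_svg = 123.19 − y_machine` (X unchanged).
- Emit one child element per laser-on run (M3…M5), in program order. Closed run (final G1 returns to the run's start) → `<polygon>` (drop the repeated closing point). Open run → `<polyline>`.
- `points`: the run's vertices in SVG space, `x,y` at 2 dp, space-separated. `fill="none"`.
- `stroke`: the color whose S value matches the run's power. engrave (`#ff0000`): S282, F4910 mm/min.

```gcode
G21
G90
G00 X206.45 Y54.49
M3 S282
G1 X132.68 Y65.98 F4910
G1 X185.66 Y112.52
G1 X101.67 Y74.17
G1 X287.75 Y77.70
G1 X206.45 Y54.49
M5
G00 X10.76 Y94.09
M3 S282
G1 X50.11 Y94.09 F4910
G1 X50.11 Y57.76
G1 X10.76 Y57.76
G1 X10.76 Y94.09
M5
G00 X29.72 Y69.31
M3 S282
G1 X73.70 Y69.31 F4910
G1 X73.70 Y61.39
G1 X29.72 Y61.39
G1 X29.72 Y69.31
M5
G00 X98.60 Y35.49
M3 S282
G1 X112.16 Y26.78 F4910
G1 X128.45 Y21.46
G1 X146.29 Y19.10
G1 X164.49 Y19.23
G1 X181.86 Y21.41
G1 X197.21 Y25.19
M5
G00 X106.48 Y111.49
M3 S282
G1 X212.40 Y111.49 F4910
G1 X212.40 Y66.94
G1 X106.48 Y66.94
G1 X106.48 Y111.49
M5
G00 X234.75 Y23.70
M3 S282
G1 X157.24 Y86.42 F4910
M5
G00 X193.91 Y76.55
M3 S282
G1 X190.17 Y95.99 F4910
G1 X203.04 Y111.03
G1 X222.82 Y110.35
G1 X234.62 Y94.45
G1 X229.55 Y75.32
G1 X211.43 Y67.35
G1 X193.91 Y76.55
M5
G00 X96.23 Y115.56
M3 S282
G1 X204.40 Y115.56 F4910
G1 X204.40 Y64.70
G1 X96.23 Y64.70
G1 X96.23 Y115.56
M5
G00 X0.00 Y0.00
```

y_svg = 123.19 − y_m. Every run uses S282, so all elements get stroke `#ff0000` (engrave).

[1] closed run; points: 206.45,68.70 132.68,57.21 185.66,10.67 101.67,49.02 287.75,45.49

[2] closed run; points: 10.76,29.10 50.11,29.10 50.11,65.43 10.76,65.43

[3] closed run; points: 29.72,53.88 73.70,53.88 73.70,61.80 29.72,61.80

[4] open run; points: 98.60,87.70 112.16,96.41 128.45,101.73 146.29,104.09 164.49,103.96 181.86,101.78 197.21,98.00

[5] closed run; points: 106.48,11.70 212.40,11.70 212.40,56.25 106.48,56.25

[6] open run; points: 234.75,99.49 157.24,36.77

[7] closed run; points: 193.91,46.64 190.17,27.20 203.04,12.16 222.82,12.84 234.62,28.74 229.55,47.87 211.43,55.84

[8] closed run; points: 96.23,7.63 204.40,7.63 204.40,58.49 96.23,58.49

<svg xmlns="http://www.w3.org/2000/svg" width="297.74mm" height="123.19mm" viewBox="0 0 297.74 123.19">
  <polygon points="206.45,68.70 132.68,57.21 185.66,10.67 101.67,49.02 287.75,45.49" fill="none" stroke="#ff0000"/>
  <polygon points="10.76,29.10 50.11,29.10 50.11,65.43 10.76,65.43" fill="none" stroke="#ff0000"/>
  <polygon points="29.72,53.88 73.70,53.88 73.70,61.80 29.72,61.80" fill="none" stroke="#ff0000"/>
  <polyline points="98.60,87.70 112.16,96.41 128.45,101.73 146.29,104.09 164.49,103.96 181.86,101.78 197.21,98.00" fill="none" stroke="#ff0000"/>
  <polygon points="106.48,11.70 212.40,11.70 212.40,56.25 106.48,56.25" fill="none" stroke="#ff0000"/>
  <polyline points="234.75,99.49 157.24,36.77" fill="none" stroke="#ff0000"/>
  <polygon points="193.91,46.64 190.17,27.20 203.04,12.16 222.82,12.84 234.62,28.74 229.55,47.87 211.43,55.84" fill="none" stroke="#ff0000"/>
  <polygon points="96.23,7.63 204.40,7.63 204.40,58.49 96.23,58.49" fill="none" stroke="#ff0000"/>
</svg>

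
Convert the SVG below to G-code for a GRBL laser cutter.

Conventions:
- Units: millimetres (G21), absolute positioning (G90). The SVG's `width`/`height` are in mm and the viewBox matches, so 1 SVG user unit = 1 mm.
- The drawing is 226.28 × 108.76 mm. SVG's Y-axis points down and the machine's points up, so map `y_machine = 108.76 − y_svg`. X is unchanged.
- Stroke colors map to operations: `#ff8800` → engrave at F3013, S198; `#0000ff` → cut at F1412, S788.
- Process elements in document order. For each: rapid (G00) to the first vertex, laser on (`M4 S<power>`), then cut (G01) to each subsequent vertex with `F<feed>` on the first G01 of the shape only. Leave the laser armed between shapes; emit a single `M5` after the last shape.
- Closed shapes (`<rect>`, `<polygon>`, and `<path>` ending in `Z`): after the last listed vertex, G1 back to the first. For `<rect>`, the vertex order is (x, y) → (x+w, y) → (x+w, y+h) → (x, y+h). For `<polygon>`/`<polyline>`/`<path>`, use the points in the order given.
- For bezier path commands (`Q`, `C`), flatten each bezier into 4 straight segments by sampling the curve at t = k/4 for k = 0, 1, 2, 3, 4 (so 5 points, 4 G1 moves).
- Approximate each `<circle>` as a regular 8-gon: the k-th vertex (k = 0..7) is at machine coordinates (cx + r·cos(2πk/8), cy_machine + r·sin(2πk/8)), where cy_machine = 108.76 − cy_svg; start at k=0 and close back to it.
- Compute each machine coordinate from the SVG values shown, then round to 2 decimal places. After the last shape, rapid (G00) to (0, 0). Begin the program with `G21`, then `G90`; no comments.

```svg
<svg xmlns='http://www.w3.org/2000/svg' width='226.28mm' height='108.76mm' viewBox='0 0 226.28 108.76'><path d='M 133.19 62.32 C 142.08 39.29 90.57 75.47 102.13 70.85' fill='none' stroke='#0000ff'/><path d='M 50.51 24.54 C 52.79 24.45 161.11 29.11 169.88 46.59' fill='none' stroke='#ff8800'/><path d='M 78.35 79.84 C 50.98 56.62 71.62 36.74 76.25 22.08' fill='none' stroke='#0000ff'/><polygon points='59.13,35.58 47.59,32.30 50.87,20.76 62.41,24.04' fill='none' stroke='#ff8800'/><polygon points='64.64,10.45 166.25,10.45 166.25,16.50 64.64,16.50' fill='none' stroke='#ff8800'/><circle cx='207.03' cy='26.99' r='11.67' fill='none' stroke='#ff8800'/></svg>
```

G21
G90
G00 X133.19 Y46.44
M4 S788
G01 X130.46 Y54.17 F1412
G01 X116.66 Y49.08
G01 X103.36 Y40.53
G01 X102.13 Y37.91
G00 X50.51 Y84.22
M4 S198
G01 X68.89 Y83.27 F3013
G01 X107.76 Y79.78
G01 X147.85 Y73.00
G01 X169.88 Y62.17
G00 X78.35 Y28.92
M4 S788
G01 X65.82 Y45.68 F1412
G01 X65.30 Y61.01
G01 X70.78 Y74.74
G01 X76.25 Y86.68
G00 X59.13 Y73.18
M4 S198
G01 X47.59 Y76.46 F3013
G01 X50.87 Y88.00
G01 X62.41 Y84.72
G01 X59.13 Y73.18
G00 X64.64 Y98.31
M4 S198
G01 X166.25 Y98.31 F3013
G01 X166.25 Y92.26
G01 X64.64 Y92.26
G01 X64.64 Y98.31
G00 X218.70 Y81.77
M4 S198
G01 X215.28 Y90.02 F3013
G01 X207.03 Y93.44
G01 X198.78 Y90.02
G01 X195.36 Y81.77
G01 X198.78 Y73.52
G01 X207.03 Y70.10
G01 X215.28 Y73.52
G01 X218.70 Y81.77
M5
G00 X0.00 Y0.00

viewBox `0 0 226.28 108.76` with mm width/height → 1 unit = 1 mm. Flip: y_m = 108.76 − y_svg.

**Shape 1** — `<path>` cubic bezier, stroke `#0000ff` → cut (S788, F1412). Control points (SVG): P0=(133.19,62.32), P1=(142.08,39.29), P2=(90.57,75.47), P3=(102.13,70.85); sampled at t=k/4. Machine vertices: (133.19,46.44) → (130.46,54.17) → (116.66,49.08) → (103.36,40.53) → (102.13,37.91). Open path.

**Shape 2** — `<path>` cubic bezier, stroke `#ff8800` → engrave (S198, F3013). Control points (SVG): P0=(50.51,24.54), P1=(52.79,24.45), P2=(161.11,29.11), P3=(169.88,46.59); sampled at t=k/4. Machine vertices: (50.51,84.22) → (68.89,83.27) → (107.76,79.78) → (147.85,73.00) → (169.88,62.17). Open path.

**Shape 3** — `<path>` cubic bezier, stroke `#0000ff` → cut (S788, F1412). Control points (SVG): P0=(78.35,79.84), P1=(50.98,56.62), P2=(71.62,36.74), P3=(76.25,22.08); sampled at t=k/4. Machine vertices: (78.35,28.92) → (65.82,45.68) → (65.30,61.01) → (70.78,74.74) → (76.25,86.68). Open path.

**Shape 4** — `<polygon>` regular polygon, stroke `#ff8800` → engrave (S198, F3013). Machine vertices: (59.13,73.18) → (47.59,76.46) → (50.87,88.00) → (62.41,84.72) → (59.13,73.18). Closed: final G1 returns to the first vertex.

**Shape 5** — `<polygon>` rectangle, stroke `#ff8800` → engrave (S198, F3013). Machine vertices: (64.64,98.31) → (166.25,98.31) → (166.25,92.26) → (64.64,92.26) → (64.64,98.31). Closed: final G1 returns to the first vertex.

**Shape 6** — `<circle>` circle, stroke `#ff8800` → engrave (S198, F3013). Machine vertices: (218.70,81.77) → (215.28,90.02) → (207.03,93.44) → (198.78,90.02) → (195.36,81.77) → (198.78,73.52) → (207.03,70.10) → (215.28,73.52) → (218.70,81.77). Closed: final G1 returns to the first vertex.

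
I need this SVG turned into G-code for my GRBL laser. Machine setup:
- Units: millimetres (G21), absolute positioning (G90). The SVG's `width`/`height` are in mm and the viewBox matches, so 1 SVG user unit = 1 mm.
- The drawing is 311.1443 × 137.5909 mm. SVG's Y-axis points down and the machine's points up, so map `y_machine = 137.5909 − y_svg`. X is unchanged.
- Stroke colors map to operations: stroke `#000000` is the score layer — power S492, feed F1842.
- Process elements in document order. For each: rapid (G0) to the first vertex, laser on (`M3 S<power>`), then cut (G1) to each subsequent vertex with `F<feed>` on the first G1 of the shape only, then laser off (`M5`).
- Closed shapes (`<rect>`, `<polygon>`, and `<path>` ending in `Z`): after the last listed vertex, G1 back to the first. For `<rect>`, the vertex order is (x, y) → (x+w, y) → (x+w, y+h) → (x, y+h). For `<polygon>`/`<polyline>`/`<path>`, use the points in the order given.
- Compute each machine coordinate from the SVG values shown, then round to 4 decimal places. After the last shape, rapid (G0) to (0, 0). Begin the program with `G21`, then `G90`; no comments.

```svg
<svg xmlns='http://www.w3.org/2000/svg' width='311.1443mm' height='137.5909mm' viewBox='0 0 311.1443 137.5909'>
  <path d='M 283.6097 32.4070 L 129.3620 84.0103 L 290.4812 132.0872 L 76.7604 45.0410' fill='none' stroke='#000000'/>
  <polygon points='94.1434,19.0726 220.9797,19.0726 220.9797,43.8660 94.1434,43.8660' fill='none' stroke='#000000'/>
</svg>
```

Since the viewBox matches the mm dimensions, user units are millimetres directly. The only transform is the Y-flip y_m = 137.5909 − y_svg.

Shape 1 is a open polyline drawn with `<path>`. Its stroke #000000 means score at S492, F1842. After flipping Y the toolpath is (283.6097,105.1839) → (129.3620,53.5806) → (290.4812,5.5037) → (76.7604,92.5499).

Shape 2 is a rectangle drawn with `<polygon>`. Its stroke #000000 means score at S492, F1842. After flipping Y the toolpath is (94.1434,118.5183) → (220.9797,118.5183) → (220.9797,93.7249) → (94.1434,93.7249) → (94.1434,118.5183), returning to the start.

G21
G90
G0 X283.6097 Y105.1839
M3 S492
G1 X129.3620 Y53.5806 F1842
G1 X290.4812 Y5.5037
G1 X76.7604 Y92.5499
M5
G0 X94.1434 Y118.5183
M3 S492
G1 X220.9797 Y118.5183 F1842
G1 X220.9797 Y93.7249
G1 X94.1434 Y93.7249
G1 X94.1434 Y118.5183
M5
G0 X0.0000 Y0.0000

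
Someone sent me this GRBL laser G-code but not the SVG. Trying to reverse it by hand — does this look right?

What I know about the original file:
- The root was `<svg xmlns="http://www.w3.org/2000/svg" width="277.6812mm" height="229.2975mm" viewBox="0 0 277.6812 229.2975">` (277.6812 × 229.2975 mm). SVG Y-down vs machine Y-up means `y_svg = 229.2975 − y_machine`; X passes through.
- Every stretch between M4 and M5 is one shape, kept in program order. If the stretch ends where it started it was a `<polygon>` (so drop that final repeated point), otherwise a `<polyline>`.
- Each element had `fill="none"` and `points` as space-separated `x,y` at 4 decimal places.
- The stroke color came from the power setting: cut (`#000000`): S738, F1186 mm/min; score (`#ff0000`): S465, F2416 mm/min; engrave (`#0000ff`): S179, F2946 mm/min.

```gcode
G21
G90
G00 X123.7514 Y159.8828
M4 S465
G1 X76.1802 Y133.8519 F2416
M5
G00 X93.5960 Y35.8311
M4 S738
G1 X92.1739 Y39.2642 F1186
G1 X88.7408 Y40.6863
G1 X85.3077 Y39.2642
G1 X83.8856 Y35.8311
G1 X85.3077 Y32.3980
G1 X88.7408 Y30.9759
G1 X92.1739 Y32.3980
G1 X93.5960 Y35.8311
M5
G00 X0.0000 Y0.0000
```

y_svg = 229.2975 − y_m.

[1] S465→`#ff0000` (score); open run; points: 123.7514,69.4147 76.1802,95.4456

[2] S738→`#000000` (cut); closed run; points: 93.5960,193.4664 92.1739,190.0333 88.7408,188.6112 85.3077,190.0333 83.8856,193.4664 85.3077,196.8995 88.7408,198.3216 92.1739,196.8995

<svg xmlns="http://www.w3.org/2000/svg" width="277.6812mm" height="229.2975mm" viewBox="0 0 277.6812 229.2975">
  <polyline points="123.7514,69.4147 76.1802,95.4456" fill="none" stroke="#ff0000"/>
  <polygon points="93.5960,193.4664 92.1739,190.0333 88.7408,188.6112 85.3077,190.0333 83.8856,193.4664 85.3077,196.8995 88.7408,198.3216 92.1739,196.8995" fill="none" stroke="#000000"/>
</svg>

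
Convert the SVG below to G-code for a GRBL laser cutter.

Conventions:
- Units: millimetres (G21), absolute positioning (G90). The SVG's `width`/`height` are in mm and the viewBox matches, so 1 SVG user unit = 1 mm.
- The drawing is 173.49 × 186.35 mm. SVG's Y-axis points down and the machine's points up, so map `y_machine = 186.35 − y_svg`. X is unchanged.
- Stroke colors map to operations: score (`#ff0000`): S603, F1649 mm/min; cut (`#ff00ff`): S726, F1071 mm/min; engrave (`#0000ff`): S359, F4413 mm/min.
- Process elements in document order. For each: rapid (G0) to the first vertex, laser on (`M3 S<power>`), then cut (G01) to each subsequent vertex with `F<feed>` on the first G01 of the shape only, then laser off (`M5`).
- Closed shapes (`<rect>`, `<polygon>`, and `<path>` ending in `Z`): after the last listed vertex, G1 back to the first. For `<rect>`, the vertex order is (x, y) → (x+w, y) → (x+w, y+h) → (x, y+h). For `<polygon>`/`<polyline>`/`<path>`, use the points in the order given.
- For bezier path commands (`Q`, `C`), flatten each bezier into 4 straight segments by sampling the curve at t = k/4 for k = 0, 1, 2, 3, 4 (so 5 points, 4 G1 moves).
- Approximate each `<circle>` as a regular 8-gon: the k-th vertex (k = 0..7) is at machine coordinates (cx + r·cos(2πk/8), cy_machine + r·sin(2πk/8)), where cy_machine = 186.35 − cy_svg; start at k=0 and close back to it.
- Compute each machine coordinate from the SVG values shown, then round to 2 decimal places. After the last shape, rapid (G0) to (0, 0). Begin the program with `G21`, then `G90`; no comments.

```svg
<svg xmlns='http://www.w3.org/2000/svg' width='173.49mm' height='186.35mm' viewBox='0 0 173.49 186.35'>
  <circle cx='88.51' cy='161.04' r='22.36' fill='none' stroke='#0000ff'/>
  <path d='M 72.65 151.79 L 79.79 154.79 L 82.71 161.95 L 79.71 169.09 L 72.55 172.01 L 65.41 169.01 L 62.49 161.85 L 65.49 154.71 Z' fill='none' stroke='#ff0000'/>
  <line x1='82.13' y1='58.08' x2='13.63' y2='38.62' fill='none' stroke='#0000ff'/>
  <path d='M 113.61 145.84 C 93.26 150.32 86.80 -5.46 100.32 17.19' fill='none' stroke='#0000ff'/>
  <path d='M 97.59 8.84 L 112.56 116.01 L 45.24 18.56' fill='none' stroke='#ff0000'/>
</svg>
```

viewBox `0 0 173.49 186.35` with mm width/height → 1 unit = 1 mm. Flip: y_m = 186.35 − y_svg.

**Shape 1** — `<circle>` circle, stroke `#0000ff` → engrave (S359, F4413). Machine vertices: (110.87,25.31) → (104.32,41.12) → (88.51,47.67) → (72.70,41.12) → (66.15,25.31) → (72.70,9.50) → (88.51,2.95) → (104.32,9.50) → (110.87,25.31). Closed: final G1 returns to the first vertex.

**Shape 2** — `<path>` regular polygon, stroke `#ff0000` → score (S603, F1649). Machine vertices: (72.65,34.56) → (79.79,31.56) → (82.71,24.40) → (79.71,17.26) → (72.55,14.34) → (65.41,17.34) → (62.49,24.50) → (65.49,31.64) → (72.65,34.56). Closed: final G1 returns to the first vertex.

**Shape 3** — `<line>` line segment, stroke `#0000ff` → engrave (S359, F4413). Machine vertices: (82.13,128.27) → (13.63,147.73). Open path.

**Shape 4** — `<path>` cubic bezier, stroke `#0000ff` → engrave (S359, F4413). Control points (SVG): P0=(113.61,145.84), P1=(93.26,150.32), P2=(86.80,-5.46), P3=(100.32,17.19); sampled at t=k/4. Machine vertices: (113.61,40.51) → (101.05,61.91) → (94.26,111.65) → (93.83,157.98) → (100.32,169.16). Open path.

**Shape 5** — `<path>` open polyline, stroke `#ff0000` → score (S603, F1649). Machine vertices: (97.59,177.51) → (112.56,70.34) → (45.24,167.79). Open path.

G21
G90
G0 X110.87 Y25.31
M3 S359
G01 X104.32 Y41.12 F4413
G01 X88.51 Y47.67
G01 X72.70 Y41.12
G01 X66.15 Y25.31
G01 X72.70 Y9.50
G01 X88.51 Y2.95
G01 X104.32 Y9.50
G01 X110.87 Y25.31
M5
G0 X72.65 Y34.56
M3 S603
G01 X79.79 Y31.56 F1649
G01 X82.71 Y24.40
G01 X79.71 Y17.26
G01 X72.55 Y14.34
G01 X65.41 Y17.34
G01 X62.49 Y24.50
G01 X65.49 Y31.64
G01 X72.65 Y34.56
M5
G0 X82.13 Y128.27
M3 S359
G01 X13.63 Y147.73 F4413
M5
G0 X113.61 Y40.51
M3 S359
G01 X101.05 Y61.91 F4413
G01 X94.26 Y111.65
G01 X93.83 Y157.98
G01 X100.32 Y169.16
M5
G0 X97.59 Y177.51
M3 S603
G01 X112.56 Y70.34 F1649
G01 X45.24 Y167.79
M5
G0 X0.00 Y0.00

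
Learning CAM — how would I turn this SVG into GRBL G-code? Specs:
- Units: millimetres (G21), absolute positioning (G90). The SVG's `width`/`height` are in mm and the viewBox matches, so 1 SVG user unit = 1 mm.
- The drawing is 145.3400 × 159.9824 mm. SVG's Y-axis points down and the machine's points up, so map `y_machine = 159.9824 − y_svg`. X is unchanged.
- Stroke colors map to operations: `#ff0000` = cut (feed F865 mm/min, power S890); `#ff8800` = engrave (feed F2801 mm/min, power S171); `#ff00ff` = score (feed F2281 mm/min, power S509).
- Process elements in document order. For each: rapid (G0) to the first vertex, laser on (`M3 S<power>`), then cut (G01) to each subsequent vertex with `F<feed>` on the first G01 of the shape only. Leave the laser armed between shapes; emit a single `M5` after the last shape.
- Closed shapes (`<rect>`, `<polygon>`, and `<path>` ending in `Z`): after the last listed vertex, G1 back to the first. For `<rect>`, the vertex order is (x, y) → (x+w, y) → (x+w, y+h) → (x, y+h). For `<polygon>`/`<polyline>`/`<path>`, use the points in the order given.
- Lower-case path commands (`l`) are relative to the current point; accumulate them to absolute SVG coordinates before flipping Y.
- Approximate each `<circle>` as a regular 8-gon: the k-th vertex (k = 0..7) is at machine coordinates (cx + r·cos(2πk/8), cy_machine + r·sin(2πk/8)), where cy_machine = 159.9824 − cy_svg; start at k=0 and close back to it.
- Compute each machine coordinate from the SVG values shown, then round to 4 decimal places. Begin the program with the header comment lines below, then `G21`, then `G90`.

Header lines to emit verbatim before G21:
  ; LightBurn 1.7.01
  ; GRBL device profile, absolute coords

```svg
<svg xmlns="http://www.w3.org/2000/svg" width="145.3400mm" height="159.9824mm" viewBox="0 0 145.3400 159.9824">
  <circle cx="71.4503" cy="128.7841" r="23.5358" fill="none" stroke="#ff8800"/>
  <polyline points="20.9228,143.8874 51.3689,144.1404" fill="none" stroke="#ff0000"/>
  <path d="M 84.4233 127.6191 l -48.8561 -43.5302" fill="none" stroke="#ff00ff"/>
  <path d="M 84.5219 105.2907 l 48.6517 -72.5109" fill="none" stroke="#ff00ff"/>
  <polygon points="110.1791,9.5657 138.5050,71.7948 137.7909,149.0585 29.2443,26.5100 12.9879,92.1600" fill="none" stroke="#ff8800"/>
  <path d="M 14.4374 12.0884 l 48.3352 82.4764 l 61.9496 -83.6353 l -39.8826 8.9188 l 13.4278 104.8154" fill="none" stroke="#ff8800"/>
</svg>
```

1 u = 1 mm; y_m = 159.9824 − y.

[1] `<circle>` circle, #ff8800→engrave S171 F2801: (94.9861,31.1983) → (88.0926,47.8406) → (71.4503,54.7341) → (54.8080,47.8406) → (47.9145,31.1983) → (54.8080,14.5560) → (71.4503,7.6625) → (88.0926,14.5560) → (94.9861,31.1983) (closed)

[2] `<polyline>` line segment, #ff0000→cut S890 F865: (20.9228,16.0950) → (51.3689,15.8420)

[3] `<path>` line segment, #ff00ff→score S509 F2281: (84.4233,32.3633) → (35.5672,75.8935)

[4] `<path>` line segment, #ff00ff→score S509 F2281: (84.5219,54.6917) → (133.1736,127.2026)

[5] `<polygon>` closed polygon, #ff8800→engrave S171 F2801: (110.1791,150.4167) → (138.5050,88.1876) → (137.7909,10.9239) → (29.2443,133.4724) → (12.9879,67.8224) → (110.1791,150.4167) (closed)

[6] `<path>` open polyline, #ff8800→engrave S171 F2801: (14.4374,147.8940) → (62.7726,65.4176) → (124.7222,149.0529) → (84.8396,140.1341) → (98.2674,35.3187)

; LightBurn 1.7.01
; GRBL device profile, absolute coords
G21
G90
G0 X94.9861 Y31.1983
M3 S171
G01 X88.0926 Y47.8406 F2801
G01 X71.4503 Y54.7341
G01 X54.8080 Y47.8406
G01 X47.9145 Y31.1983
G01 X54.8080 Y14.5560
G01 X71.4503 Y7.6625
G01 X88.0926 Y14.5560
G01 X94.9861 Y31.1983
G0 X20.9228 Y16.0950
M3 S890
G01 X51.3689 Y15.8420 F865
G0 X84.4233 Y32.3633
M3 S509
G01 X35.5672 Y75.8935 F2281
G0 X84.5219 Y54.6917
M3 S509
G01 X133.1736 Y127.2026 F2281
G0 X110.1791 Y150.4167
M3 S171
G01 X138.5050 Y88.1876 F2801
G01 X137.7909 Y10.9239
G01 X29.2443 Y133.4724
G01 X12.9879 Y67.8224
G01 X110.1791 Y150.4167
G0 X14.4374 Y147.8940
M3 S171
G01 X62.7726 Y65.4176 F2801
G01 X124.7222 Y149.0529
G01 X84.8396 Y140.1341
G01 X98.2674 Y35.3187
M5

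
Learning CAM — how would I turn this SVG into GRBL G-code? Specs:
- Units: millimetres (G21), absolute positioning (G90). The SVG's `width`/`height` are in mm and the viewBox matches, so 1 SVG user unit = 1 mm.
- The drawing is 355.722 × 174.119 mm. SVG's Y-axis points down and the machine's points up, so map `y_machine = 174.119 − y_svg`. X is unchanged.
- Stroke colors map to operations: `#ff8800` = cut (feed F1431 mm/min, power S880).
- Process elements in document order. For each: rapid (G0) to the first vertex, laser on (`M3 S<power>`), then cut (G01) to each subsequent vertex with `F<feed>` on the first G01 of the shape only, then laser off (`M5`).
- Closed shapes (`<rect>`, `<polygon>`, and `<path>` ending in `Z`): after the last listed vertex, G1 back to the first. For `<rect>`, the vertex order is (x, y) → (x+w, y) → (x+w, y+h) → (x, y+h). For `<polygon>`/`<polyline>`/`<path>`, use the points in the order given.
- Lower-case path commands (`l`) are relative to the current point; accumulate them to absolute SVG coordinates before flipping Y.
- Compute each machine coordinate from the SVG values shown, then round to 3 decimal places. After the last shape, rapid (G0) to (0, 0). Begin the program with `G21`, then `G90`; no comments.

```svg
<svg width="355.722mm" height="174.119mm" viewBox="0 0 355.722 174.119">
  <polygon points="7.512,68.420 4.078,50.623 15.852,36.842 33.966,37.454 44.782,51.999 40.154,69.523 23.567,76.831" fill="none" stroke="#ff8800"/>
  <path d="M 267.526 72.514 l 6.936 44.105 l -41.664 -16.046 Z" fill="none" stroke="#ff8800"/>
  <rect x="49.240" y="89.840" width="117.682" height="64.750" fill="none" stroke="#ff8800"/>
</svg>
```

G21
G90
G0 X7.512 Y105.699
M3 S880
G01 X4.078 Y123.496 F1431
G01 X15.852 Y137.277
G01 X33.966 Y136.665
G01 X44.782 Y122.120
G01 X40.154 Y104.596
G01 X23.567 Y97.288
G01 X7.512 Y105.699
M5
G0 X267.526 Y101.605
M3 S880
G01 X274.462 Y57.500 F1431
G01 X232.798 Y73.546
G01 X267.526 Y101.605
M5
G0 X49.240 Y84.279
M3 S880
G01 X166.922 Y84.279 F1431
G01 X166.922 Y19.529
G01 X49.240 Y19.529
G01 X49.240 Y84.279
M5
G0 X0.000 Y0.000

Since the viewBox matches the mm dimensions, user units are millimetres directly. The only transform is the Y-flip y_m = 174.119 − y_svg.

Shape 1 is a regular polygon drawn with `<polygon>`. Its stroke #ff8800 means cut at S880, F1431. After flipping Y the toolpath is (7.512,105.699) → (4.078,123.496) → (15.852,137.277) → (33.966,136.665) → (44.782,122.120) → (40.154,104.596) → (23.567,97.288) → (7.512,105.699), returning to the start.

Shape 2 is a regular polygon drawn with `<path>`. Its stroke #ff8800 means cut at S880, F1431. After flipping Y the toolpath is (267.526,101.605) → (274.462,57.500) → (232.798,73.546) → (267.526,101.605), returning to the start.

Shape 3 is a rectangle drawn with `<rect>`. Its stroke #ff8800 means cut at S880, F1431. After flipping Y the toolpath is (49.240,84.279) → (166.922,84.279) → (166.922,19.529) → (49.240,19.529) → (49.240,84.279), returning to the start.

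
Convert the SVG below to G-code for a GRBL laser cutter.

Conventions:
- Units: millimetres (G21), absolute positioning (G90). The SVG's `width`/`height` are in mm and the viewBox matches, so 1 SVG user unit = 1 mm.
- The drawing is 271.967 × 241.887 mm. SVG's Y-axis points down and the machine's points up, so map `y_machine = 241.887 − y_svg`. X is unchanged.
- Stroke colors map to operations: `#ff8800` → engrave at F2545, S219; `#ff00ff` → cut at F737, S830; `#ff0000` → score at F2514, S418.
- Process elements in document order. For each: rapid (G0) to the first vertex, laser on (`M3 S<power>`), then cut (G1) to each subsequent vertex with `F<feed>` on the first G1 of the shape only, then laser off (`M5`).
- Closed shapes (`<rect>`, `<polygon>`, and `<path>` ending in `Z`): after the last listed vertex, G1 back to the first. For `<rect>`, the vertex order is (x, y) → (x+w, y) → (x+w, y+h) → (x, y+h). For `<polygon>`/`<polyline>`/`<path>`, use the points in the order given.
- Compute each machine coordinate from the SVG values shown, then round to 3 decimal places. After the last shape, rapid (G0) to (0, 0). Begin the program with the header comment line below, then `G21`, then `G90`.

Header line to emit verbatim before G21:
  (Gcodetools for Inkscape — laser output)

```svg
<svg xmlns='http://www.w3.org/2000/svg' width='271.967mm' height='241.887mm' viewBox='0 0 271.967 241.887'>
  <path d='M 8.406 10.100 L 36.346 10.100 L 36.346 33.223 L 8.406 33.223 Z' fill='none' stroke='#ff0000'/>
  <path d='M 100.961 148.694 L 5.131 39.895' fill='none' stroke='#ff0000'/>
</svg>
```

(Gcodetools for Inkscape — laser output)
G21
G90
G0 X8.406 Y231.787
M3 S418
G1 X36.346 Y231.787 F2514
G1 X36.346 Y208.664
G1 X8.406 Y208.664
G1 X8.406 Y231.787
M5
G0 X100.961 Y93.193
M3 S418
G1 X5.131 Y201.992 F2514
M5
G0 X0.000 Y0.000

Since the viewBox matches the mm dimensions, user units are millimetres directly. The only transform is the Y-flip y_m = 241.887 − y_svg.

Shape 1 is a rectangle drawn with `<path>`. Its stroke #ff0000 means score at S418, F2514. After flipping Y the toolpath is (8.406,231.787) → (36.346,231.787) → (36.346,208.664) → (8.406,208.664) → (8.406,231.787), returning to the start.

Shape 2 is a line segment drawn with `<path>`. Its stroke #ff0000 means score at S418, F2514. After flipping Y the toolpath is (100.961,93.193) → (5.131,201.992).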